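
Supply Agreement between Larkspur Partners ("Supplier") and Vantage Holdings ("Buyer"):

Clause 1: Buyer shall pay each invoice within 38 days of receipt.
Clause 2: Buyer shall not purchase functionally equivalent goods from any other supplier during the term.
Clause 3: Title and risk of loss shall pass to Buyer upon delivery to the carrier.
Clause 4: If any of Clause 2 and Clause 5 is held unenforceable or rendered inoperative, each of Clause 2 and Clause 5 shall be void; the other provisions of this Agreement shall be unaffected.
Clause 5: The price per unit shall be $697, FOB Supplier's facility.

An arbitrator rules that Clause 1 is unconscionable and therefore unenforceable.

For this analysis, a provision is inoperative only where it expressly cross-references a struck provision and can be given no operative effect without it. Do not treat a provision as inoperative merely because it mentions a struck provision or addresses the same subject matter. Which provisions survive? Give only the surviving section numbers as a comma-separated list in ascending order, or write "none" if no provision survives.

2, 3, 4, 5

Clause 1 is struck. Nothing else in the Agreement is defined by reference to Clause 1. Clause 4 ties Clause 2 and Clause 5 together, but none of those is affected here; the remaining provisions continue in force under Clause 4. That leaves Clause 2, Clause 3, Clause 4, and Clause 5 in effect.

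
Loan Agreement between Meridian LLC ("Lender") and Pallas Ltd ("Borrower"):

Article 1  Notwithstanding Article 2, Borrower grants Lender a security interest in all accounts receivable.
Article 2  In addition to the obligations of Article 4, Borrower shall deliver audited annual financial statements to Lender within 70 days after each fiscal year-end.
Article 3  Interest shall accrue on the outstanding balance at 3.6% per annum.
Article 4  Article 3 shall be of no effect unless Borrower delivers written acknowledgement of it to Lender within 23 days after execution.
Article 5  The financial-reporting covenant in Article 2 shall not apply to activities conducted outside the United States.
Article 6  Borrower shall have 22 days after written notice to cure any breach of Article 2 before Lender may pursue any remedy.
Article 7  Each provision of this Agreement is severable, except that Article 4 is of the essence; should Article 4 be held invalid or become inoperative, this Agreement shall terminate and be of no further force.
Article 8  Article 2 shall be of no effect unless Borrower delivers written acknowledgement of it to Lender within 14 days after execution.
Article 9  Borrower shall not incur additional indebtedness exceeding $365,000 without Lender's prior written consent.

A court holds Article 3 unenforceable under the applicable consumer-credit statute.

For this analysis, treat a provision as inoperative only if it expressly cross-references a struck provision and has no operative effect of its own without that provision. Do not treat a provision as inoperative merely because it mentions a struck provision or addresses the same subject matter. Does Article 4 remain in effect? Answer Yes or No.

Article 3 is struck. Article 4 has no operative effect of its own apart from Article 3 and is therefore inoperative. Article 7 makes Article 4 an essential term, and Article 4 has been rendered inoperative by the cascade; under Article 7, the entire Agreement is therefore void. No provision of the Agreement survives. Article 4 is among the inoperative provisions, so the answer is no.

No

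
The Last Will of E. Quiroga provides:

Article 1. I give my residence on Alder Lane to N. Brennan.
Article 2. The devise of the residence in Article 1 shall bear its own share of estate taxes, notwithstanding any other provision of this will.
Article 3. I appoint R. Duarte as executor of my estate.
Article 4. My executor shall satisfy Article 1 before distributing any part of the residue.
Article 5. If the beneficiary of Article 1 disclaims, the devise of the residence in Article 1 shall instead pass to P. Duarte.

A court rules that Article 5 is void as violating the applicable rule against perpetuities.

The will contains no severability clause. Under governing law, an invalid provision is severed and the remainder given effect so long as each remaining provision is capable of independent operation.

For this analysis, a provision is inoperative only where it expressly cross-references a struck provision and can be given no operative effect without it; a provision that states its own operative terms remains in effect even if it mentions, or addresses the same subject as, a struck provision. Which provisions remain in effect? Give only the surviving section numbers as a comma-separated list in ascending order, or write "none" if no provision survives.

1, 2, 3, 4

Article 5 is struck. Nothing else in the will is defined by reference to Article 5. With no severability clause, the stated default rule severs what cannot stand and enforces each remaining provision that can operate on its own. Article 1, Article 2, Article 3, and Article 4 remain in effect.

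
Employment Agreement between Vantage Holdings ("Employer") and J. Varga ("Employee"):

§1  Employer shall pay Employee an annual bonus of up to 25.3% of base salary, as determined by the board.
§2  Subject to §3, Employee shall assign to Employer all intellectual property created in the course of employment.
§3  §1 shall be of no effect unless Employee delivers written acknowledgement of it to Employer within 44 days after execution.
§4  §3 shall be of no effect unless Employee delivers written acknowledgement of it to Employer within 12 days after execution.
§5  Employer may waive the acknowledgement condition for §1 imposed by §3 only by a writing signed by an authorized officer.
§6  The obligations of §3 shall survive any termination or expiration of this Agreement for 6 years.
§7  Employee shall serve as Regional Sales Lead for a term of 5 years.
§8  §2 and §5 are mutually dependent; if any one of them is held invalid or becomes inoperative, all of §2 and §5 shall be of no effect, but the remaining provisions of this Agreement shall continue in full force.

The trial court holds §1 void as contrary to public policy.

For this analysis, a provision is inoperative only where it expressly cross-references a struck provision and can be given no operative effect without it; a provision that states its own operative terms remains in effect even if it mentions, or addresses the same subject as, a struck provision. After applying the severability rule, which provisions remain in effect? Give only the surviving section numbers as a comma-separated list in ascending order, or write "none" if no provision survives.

§1 is struck. §3 operates only by reference to §1, so it falls with §1. The only function of §4 is the acknowledgement condition for §3, so it cannot stand once §3 is removed. §5 has no operative effect of its own apart from §3 and is therefore inoperative. §6 merely fixes the survival period for §3; with §3 gone it has nothing to operate on and falls away. §8 declares §2 and §5 mutually dependent; since one of them has fallen, all of them are of no effect. That brings down §2 as well. The remainder continues in force under §8. §7 and §8 remain in effect.

7, 8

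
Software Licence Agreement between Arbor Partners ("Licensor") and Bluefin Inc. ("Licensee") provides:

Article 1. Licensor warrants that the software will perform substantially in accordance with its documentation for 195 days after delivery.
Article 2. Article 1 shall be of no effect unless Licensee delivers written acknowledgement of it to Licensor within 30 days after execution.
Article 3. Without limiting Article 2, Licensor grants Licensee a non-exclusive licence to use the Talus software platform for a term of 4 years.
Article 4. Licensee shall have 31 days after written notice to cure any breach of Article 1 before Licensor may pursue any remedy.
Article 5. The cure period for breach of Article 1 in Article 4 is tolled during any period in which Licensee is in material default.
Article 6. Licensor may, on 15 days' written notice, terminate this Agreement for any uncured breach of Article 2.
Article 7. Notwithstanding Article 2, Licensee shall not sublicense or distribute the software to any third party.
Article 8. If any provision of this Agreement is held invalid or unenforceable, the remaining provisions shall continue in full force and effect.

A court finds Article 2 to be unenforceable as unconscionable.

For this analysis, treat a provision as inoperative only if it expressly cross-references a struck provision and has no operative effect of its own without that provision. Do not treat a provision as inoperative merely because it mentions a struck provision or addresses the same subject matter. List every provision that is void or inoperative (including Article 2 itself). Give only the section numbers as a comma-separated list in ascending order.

Article 2 is struck. Article 6 operates only by reference to Article 2, so it falls with Article 2. Article 3 mentions Article 2 but its own obligation stands independently of Article 2, so Article 3 is not affected. Article 7 mentions Article 2 but its own obligation stands independently of Article 2, so Article 7 is not affected. Article 8 is a severability clause and preserves every provision that can still be given independent effect. The provisions still in force are Article 1, Article 3, Article 4, Article 5, Article 7, and Article 8.

2, 6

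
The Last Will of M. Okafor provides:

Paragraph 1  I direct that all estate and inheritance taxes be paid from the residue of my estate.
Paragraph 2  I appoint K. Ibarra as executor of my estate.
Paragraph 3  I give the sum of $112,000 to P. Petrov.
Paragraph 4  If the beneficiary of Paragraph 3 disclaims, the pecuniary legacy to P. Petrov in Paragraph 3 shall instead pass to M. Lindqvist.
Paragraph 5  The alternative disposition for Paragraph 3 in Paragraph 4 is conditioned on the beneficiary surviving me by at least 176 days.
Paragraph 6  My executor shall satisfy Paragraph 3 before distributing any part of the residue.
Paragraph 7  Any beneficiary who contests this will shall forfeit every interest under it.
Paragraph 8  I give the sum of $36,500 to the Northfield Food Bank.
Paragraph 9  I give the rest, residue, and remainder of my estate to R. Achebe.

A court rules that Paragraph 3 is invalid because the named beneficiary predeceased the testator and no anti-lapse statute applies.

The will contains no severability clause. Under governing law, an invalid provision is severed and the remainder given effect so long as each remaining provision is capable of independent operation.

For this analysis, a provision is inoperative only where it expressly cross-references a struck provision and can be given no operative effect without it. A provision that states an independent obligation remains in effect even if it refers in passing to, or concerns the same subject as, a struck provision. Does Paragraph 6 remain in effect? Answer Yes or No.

Paragraph 3 is struck. Paragraph 4 operates only by reference to Paragraph 3, so it falls with Paragraph 3. Paragraph 6 merely fixes the priority direction for Paragraph 3; with Paragraph 3 gone it has nothing to operate on and falls away. Paragraph 5 merely fixes the survivorship condition on Paragraph 4; with Paragraph 4 gone it has nothing to operate on and falls away. Under the stated default rule, only provisions that cannot operate independently fall away; the rest are enforced. The provisions still in force are Paragraph 1, Paragraph 2, Paragraph 7, Paragraph 8, and Paragraph 9. Paragraph 6 is among the inoperative provisions, so the answer is no.

No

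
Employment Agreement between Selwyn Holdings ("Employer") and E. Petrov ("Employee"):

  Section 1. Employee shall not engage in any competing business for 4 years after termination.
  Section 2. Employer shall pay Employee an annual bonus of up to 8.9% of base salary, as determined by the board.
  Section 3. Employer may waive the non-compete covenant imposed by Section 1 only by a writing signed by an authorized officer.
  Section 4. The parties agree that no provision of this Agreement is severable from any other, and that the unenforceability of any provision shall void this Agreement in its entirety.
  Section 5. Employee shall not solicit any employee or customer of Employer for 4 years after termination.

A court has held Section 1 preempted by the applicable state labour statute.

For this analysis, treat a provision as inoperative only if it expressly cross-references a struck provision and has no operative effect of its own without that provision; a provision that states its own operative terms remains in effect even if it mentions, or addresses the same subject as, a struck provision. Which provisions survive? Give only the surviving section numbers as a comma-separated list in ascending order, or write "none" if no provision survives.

none

Section 1 is struck. Section 3 has no operative effect of its own apart from Section 1 and is therefore inoperative. Section 4 provides that the Agreement is not severable, so the invalidity of any one provision voids the entire Agreement. No provision of the Agreement survives.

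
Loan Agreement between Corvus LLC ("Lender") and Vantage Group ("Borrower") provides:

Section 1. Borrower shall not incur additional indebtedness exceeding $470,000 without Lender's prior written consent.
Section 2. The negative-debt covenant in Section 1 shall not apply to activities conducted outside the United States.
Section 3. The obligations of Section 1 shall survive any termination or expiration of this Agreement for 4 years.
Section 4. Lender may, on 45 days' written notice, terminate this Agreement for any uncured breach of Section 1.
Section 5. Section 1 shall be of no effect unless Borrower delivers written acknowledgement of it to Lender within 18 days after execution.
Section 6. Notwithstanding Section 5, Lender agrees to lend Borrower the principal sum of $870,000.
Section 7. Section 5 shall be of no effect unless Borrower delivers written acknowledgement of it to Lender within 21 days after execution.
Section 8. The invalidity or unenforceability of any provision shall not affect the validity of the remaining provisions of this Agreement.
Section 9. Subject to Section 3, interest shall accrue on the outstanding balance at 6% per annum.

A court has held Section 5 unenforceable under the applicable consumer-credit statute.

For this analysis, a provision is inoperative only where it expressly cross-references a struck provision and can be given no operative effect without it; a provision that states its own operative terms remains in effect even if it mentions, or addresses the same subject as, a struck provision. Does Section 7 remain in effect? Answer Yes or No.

Section 5 is struck. The only function of Section 7 is the acknowledgement condition for Section 5, so it cannot stand once Section 5 is removed. Although Section 6 refers to Section 5, its operative terms do not depend on Section 5, so it remains in effect. Under the severability clause in Section 8, the remaining provisions continue in force. Section 1, Section 2, Section 3, Section 4, Section 6, Section 8, and Section 9 remain in effect. Section 7 is among the inoperative provisions, so the answer is no.

No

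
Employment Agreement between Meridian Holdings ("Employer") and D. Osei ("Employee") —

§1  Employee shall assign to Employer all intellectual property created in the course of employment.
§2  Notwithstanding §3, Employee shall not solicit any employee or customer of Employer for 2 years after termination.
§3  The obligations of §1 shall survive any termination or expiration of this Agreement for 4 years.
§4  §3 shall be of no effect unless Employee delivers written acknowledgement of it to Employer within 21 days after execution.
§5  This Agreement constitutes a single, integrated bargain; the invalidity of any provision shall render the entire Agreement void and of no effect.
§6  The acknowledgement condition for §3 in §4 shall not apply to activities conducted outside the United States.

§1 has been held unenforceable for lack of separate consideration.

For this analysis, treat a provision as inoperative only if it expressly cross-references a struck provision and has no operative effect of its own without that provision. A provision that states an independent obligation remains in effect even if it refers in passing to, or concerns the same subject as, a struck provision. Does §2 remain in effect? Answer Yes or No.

§1 is struck. §3 operates only by reference to §1, so it falls with §1. §4 merely fixes the acknowledgement condition for §3; with §3 gone it has nothing to operate on and falls away. The whole of §6 is the carve-out from the acknowledgement condition for §3, defined by reference to §4, so §6 cannot stand once §4 is removed. §5 provides that the Agreement is not severable, so the invalidity of any one provision voids the entire Agreement. No provision of the Agreement survives. §2 is among the inoperative provisions, so the answer is no.

No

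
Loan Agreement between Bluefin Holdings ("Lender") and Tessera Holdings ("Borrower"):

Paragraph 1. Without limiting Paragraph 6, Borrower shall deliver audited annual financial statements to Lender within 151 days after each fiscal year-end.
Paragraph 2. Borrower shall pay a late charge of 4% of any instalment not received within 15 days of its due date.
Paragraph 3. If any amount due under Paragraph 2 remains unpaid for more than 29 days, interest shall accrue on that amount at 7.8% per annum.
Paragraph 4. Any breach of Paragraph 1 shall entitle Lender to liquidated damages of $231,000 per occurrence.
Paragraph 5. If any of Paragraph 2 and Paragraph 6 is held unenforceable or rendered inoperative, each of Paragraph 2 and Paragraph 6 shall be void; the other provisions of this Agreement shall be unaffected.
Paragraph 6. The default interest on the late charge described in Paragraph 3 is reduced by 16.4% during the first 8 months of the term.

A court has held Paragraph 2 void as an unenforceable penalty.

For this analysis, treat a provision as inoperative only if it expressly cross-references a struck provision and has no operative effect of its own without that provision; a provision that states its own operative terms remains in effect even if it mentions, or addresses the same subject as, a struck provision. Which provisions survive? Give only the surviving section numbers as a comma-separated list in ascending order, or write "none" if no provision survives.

1, 4, 5

Paragraph 2 is struck. Paragraph 3 operates only by reference to Paragraph 2, so it falls with Paragraph 2. Paragraph 6 has no operative effect of its own apart from Paragraph 3 and is therefore inoperative. Although Paragraph 1 refers to Paragraph 6, its operative terms do not depend on Paragraph 6, so it remains in effect. Paragraph 5 declares Paragraph 2 and Paragraph 6 mutually dependent; since one of them has fallen, all of them are of no effect. The remainder continues in force under Paragraph 5. That leaves Paragraph 1, Paragraph 4, and Paragraph 5 in effect.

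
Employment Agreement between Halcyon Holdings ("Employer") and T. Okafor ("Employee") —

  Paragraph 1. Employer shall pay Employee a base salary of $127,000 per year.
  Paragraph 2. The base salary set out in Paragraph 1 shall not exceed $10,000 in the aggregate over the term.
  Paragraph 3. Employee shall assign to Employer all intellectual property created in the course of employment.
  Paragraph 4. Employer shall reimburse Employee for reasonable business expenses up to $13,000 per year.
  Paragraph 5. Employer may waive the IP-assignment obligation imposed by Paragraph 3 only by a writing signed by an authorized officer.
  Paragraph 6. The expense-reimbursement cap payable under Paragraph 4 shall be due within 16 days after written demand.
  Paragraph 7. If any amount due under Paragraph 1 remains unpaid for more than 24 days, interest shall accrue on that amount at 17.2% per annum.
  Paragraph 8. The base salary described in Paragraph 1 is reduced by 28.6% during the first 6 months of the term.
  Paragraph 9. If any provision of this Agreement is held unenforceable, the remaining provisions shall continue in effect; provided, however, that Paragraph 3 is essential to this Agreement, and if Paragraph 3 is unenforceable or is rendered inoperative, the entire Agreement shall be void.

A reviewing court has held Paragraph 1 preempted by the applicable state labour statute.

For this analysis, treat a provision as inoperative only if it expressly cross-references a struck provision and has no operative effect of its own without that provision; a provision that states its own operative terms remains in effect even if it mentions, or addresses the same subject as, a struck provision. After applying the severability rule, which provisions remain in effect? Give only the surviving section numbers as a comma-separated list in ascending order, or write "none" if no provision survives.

3, 4, 5, 6, 9

Paragraph 1 is struck. Paragraph 2 operates only by reference to Paragraph 1, so it falls with Paragraph 1. Paragraph 7 has no operative effect of its own apart from Paragraph 1 and is therefore inoperative. Paragraph 8 operates only by reference to Paragraph 1, so it falls with Paragraph 1. Paragraph 9 makes Paragraph 3 an essential term, but Paragraph 3 is unaffected, so the severability proviso in Paragraph 9 preserves the remaining provisions. The provisions still in force are Paragraph 3, Paragraph 4, Paragraph 5, Paragraph 6, and Paragraph 9.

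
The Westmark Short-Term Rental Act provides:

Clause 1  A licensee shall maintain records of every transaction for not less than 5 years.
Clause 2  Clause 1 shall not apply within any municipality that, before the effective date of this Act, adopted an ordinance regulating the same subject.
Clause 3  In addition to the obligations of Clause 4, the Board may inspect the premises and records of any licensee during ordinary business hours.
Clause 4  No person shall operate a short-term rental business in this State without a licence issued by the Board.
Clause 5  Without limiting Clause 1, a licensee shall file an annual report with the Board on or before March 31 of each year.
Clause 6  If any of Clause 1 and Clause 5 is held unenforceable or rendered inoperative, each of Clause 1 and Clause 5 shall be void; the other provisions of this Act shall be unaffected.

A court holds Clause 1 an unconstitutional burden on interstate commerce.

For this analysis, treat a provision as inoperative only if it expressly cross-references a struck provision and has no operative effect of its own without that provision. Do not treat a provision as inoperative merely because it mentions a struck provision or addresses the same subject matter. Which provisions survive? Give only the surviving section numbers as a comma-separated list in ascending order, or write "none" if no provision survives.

3, 4, 6

Clause 1 is struck. Clause 2 operates only by reference to Clause 1, so it falls with Clause 1. Clause 6 declares Clause 1 and Clause 5 mutually dependent; since one of them has fallen, all of them are of no effect. That brings down Clause 5 as well. The remainder continues in force under Clause 6. That leaves Clause 3, Clause 4, and Clause 6 in effect.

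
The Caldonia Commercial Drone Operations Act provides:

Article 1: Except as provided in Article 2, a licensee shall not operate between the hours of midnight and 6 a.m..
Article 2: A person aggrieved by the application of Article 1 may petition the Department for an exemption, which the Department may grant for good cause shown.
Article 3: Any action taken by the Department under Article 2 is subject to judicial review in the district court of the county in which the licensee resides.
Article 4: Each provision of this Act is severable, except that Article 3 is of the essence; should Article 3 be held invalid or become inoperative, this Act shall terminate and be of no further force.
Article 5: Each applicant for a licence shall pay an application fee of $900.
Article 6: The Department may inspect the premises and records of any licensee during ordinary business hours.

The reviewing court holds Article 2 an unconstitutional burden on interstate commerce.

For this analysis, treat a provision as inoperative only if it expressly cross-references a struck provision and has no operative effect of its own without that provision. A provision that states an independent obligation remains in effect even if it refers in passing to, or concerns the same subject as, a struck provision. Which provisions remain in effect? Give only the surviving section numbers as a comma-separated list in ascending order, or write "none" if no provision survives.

none

Article 2 is struck. The only function of Article 3 is the judicial-review right for Article 2, so it cannot stand once Article 2 is removed. Article 4 makes Article 3 an essential term, and Article 3 has been rendered inoperative by the cascade; under Article 4, the entire Act is therefore void. No provision of the Act survives.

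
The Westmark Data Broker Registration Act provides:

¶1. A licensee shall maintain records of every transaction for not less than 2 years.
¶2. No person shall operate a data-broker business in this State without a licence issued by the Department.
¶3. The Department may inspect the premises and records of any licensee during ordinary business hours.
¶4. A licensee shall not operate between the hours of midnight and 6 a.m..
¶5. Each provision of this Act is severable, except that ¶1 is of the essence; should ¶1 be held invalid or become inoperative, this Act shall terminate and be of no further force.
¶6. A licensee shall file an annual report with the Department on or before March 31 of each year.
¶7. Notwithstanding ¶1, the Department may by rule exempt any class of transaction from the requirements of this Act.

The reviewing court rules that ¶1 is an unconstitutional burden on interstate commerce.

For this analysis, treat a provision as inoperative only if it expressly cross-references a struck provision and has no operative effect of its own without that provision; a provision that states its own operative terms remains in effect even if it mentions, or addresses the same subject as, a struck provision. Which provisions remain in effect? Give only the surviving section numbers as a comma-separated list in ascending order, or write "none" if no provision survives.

none

¶1 is struck. Nothing else in the Act is defined by reference to ¶1. ¶5 makes ¶1 an essential term, and ¶1 is the provision held invalid; under ¶5, the entire Act is therefore void. No provision of the Act survives.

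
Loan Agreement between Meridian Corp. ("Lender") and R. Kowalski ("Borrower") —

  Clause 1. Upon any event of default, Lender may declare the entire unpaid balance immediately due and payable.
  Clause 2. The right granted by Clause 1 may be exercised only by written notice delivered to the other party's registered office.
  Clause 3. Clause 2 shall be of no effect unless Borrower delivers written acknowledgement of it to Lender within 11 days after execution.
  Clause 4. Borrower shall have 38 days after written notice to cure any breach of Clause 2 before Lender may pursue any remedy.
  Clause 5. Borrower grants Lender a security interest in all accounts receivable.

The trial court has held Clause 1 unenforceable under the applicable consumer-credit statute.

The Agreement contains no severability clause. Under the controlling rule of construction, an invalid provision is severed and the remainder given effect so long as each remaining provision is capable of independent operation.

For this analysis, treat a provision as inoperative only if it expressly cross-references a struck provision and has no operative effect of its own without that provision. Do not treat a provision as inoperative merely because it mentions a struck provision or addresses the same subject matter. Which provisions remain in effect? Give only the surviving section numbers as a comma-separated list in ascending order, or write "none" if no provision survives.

5

Clause 1 is struck. Clause 2 merely fixes the notice requirement for Clause 1; with Clause 1 gone it has nothing to operate on and falls away. Clause 3 has no operative effect of its own apart from Clause 2 and is therefore inoperative. Clause 4 operates only by reference to Clause 2, so it falls with Clause 2. Under the stated default rule, only provisions that cannot operate independently fall away; the rest are enforced. Only Clause 5 remains in effect.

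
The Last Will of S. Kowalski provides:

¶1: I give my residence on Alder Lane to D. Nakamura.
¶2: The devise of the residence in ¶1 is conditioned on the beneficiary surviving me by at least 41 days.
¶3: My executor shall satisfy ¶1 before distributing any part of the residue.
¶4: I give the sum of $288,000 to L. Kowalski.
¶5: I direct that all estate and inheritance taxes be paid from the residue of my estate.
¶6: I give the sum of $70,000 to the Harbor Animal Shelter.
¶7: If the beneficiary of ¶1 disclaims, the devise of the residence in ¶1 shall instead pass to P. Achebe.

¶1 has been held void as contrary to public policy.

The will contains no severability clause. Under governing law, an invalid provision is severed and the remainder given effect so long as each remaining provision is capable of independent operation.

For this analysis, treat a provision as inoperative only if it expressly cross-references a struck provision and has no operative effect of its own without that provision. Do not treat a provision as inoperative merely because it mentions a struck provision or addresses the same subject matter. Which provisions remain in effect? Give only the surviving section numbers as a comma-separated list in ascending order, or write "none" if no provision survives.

¶1 is struck. ¶2 merely fixes the survivorship condition on ¶1; with ¶1 gone it has nothing to operate on and falls away. ¶3 operates only by reference to ¶1, so it falls with ¶1. ¶7 merely fixes the alternative disposition for ¶1; with ¶1 gone it has nothing to operate on and falls away. Under the stated default rule, only provisions that cannot operate independently fall away; the rest are enforced. That leaves ¶4, ¶5, and ¶6 in effect.

4, 5, 6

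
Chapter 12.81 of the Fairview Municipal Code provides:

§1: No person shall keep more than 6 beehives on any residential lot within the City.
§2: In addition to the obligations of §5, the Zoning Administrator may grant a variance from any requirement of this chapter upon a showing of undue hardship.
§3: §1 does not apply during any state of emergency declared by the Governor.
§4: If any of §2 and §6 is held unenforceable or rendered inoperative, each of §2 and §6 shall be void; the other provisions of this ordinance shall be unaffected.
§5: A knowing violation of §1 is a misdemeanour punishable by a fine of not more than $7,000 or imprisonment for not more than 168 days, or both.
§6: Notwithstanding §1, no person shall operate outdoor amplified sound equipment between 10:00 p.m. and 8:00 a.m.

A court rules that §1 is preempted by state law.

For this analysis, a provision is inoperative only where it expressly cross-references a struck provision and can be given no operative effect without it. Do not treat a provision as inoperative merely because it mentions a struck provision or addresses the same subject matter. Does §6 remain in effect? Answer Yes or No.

§1 is struck. The only function of §3 is the emergency suspension of §1, so it cannot stand once §1 is removed. §5 merely fixes the criminal penalty for violating §1; with §1 gone it has nothing to operate on and falls away. Although §2 refers to §5, its operative terms do not depend on §5, so it remains in effect. §6 mentions §1 but its own obligation stands independently of §1, so §6 is not affected. §4 ties §2 and §6 together, but none of those is affected here; the remaining provisions continue in force under §4. The provisions still in force are §2, §4, and §6. §6 is among the surviving provisions, so the answer is yes.

Yes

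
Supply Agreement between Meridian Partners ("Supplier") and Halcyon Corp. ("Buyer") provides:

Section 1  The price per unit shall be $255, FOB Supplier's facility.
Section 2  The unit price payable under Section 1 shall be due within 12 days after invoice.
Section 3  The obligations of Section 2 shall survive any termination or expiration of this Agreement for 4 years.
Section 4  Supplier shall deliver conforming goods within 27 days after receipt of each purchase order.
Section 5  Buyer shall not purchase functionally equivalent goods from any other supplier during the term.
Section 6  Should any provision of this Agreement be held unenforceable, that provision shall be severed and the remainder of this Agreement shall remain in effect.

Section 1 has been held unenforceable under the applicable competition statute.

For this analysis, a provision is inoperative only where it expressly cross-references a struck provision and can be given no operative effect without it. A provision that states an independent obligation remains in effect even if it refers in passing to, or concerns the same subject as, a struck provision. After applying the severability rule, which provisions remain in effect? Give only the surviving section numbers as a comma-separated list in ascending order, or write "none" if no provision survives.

Section 1 is struck. Section 2 has no operative effect of its own apart from Section 1 and is therefore inoperative. Section 3 operates only by reference to Section 2, so it falls with Section 2. Under the severability clause in Section 6, the remaining provisions continue in force. The provisions still in force are Section 4, Section 5, and Section 6.

4, 5, 6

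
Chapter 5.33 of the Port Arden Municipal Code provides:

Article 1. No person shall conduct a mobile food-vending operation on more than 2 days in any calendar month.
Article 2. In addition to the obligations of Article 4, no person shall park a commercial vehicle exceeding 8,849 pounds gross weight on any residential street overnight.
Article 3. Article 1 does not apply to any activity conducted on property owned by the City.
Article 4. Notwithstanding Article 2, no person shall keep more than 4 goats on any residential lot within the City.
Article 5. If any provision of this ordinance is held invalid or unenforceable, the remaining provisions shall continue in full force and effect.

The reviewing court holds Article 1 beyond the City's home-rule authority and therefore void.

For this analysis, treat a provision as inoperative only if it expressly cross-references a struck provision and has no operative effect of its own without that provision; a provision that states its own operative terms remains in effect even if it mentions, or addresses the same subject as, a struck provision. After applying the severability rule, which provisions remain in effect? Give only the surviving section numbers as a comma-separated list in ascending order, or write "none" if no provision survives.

Article 1 is struck. Article 3 operates only by reference to Article 1, so it falls with Article 1. Under the severability clause in Article 5, the remaining provisions continue in force. The provisions still in force are Article 2, Article 4, and Article 5.

2, 4, 5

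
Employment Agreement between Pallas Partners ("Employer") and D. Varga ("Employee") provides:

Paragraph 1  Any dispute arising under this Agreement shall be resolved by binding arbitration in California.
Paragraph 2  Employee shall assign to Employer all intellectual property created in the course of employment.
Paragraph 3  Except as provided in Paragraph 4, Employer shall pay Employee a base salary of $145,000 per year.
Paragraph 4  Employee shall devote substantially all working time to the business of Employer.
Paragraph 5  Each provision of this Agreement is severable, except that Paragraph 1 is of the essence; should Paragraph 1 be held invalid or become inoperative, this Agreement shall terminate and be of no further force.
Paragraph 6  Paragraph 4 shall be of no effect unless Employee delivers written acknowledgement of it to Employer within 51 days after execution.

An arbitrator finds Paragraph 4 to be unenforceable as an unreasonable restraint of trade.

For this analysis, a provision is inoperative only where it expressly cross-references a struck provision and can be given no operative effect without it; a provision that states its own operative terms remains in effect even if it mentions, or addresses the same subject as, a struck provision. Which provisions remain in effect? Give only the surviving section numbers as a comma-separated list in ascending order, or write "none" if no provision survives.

1, 2, 3, 5

Paragraph 4 is struck. Paragraph 6 operates only by reference to Paragraph 4, so it falls with Paragraph 4. Paragraph 3 mentions Paragraph 4 but its own obligation stands independently of Paragraph 4, so Paragraph 3 is not affected. Paragraph 5 makes Paragraph 1 an essential term, but Paragraph 1 is unaffected, so the severability proviso in Paragraph 5 preserves the remaining provisions. The provisions still in force are Paragraph 1, Paragraph 2, Paragraph 3, and Paragraph 5.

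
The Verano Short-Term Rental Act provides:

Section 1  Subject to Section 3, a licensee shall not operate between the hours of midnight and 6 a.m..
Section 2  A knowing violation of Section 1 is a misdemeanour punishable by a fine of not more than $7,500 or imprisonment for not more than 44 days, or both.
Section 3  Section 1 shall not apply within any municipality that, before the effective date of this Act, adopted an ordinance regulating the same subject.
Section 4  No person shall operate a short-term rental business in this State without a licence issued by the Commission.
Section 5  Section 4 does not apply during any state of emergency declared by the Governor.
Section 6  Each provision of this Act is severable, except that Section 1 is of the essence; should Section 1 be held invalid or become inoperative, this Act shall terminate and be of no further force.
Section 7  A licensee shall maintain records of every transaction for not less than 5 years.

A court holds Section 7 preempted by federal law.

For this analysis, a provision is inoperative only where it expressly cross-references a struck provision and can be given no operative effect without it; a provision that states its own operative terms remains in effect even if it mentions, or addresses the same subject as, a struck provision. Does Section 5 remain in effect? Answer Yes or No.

Section 7 is struck. No other provision's operative terms depend on Section 7. Section 6 makes Section 1 an essential term, but Section 1 is unaffected, so the severability proviso in Section 6 preserves the remaining provisions. The provisions still in force are Section 1, Section 2, Section 3, Section 4, Section 5, and Section 6. Section 5 is among the surviving provisions, so the answer is yes.

Yes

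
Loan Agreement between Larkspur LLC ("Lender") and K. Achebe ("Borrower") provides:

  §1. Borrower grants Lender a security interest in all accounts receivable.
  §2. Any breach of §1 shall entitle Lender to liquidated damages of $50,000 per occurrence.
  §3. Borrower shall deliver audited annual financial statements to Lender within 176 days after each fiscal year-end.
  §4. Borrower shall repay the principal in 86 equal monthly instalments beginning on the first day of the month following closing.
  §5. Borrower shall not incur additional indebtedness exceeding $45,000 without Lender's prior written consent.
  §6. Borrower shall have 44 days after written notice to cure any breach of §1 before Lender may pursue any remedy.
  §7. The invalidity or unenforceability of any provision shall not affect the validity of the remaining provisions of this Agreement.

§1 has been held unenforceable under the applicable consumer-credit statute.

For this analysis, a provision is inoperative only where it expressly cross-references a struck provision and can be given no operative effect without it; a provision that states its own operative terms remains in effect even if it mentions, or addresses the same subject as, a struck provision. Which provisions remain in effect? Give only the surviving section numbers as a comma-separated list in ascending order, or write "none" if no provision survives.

3, 4, 5, 7

§1 is struck. The whole of §2 is the liquidated-damages amount, defined by reference to §1, so §2 cannot stand once §1 is removed. §6 operates only by reference to §1, so it falls with §1. Under the severability clause in §7, the remaining provisions continue in force. The provisions still in force are §3, §4, §5, and §7.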